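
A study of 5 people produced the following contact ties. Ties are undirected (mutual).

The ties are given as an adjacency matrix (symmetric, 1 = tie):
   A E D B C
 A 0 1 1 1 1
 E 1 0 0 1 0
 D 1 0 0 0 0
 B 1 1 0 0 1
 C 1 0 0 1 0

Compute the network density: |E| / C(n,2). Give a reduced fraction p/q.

3/5

There are 6 edges and 5 nodes, so the maximum possible is C(5,2) = 10.
Density = 6/10 = 3/5.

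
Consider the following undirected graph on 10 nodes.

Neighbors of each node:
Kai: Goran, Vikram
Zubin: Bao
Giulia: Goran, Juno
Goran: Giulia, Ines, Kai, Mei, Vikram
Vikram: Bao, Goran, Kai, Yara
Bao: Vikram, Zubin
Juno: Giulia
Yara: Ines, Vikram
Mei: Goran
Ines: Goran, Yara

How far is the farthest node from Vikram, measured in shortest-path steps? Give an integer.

Distances from Vikram: Bao:1, Giulia:2, Goran:1, Ines:2, Juno:3, Kai:1, Mei:2, Yara:1, Zubin:2.
The largest is 3 (to Juno), so the eccentricity of Vikram is 3.

3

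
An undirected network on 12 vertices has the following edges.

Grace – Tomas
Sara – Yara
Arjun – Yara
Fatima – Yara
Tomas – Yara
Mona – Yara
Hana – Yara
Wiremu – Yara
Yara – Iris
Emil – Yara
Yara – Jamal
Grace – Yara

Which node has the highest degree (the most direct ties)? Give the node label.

Degrees — Arjun:1, Emil:1, Fatima:1, Grace:2, Hana:1, Iris:1, Jamal:1, Mona:1, Sara:1, Tomas:2, Wiremu:1, Yara:11.
The maximum is 11, attained only by Yara.

Yara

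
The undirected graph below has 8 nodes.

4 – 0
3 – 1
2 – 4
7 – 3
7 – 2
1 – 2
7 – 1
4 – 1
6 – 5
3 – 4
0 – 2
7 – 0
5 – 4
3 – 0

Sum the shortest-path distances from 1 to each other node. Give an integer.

11

Distances from 1: 0:2, 2:1, 3:1, 4:1, 5:2, 6:3, 7:1.
Sum = 2 + 1 + 1 + 1 + 2 + 3 + 1 = 11.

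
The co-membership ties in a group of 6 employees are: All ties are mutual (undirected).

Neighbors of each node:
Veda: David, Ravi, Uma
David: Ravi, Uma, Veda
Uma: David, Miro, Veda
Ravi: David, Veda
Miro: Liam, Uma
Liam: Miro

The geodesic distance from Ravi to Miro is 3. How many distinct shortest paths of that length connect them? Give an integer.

The shortest distance is 3. The length-3 paths are: Ravi–Veda–Uma–Miro; Ravi–David–Uma–Miro.
That gives 2 distinct shortest paths.

2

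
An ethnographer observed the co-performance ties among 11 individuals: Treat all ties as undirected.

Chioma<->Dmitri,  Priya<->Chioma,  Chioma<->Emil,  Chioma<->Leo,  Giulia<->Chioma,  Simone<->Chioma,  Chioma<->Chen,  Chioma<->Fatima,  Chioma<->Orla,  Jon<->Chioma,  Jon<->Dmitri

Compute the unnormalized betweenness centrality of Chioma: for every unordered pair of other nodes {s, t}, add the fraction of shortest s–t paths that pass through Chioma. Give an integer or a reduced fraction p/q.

Pairs whose geodesics pass through Chioma — Fatima–Simone: 1; Fatima–Jon: 1; Fatima–Orla: 1; Fatima–Emil: 1; Fatima–Priya: 1; Fatima–Leo: 1; Fatima–Chen: 1; Fatima–Dmitri: 1; Fatima–Giulia: 1; Simone–Jon: 1; Simone–Orla: 1; Simone–Emil: 1; Simone–Priya: 1; Simone–Leo: 1 … (+30 more pairs).
All other pairs contribute 0.
Summing the contributions gives betweenness(Chioma) = 44.

44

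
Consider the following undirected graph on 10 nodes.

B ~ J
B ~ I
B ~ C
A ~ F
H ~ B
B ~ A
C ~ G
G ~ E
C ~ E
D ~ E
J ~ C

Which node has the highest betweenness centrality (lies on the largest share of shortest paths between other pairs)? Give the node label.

B

Unnormalized betweenness of each node: A:8, B:25, C:18, D:0, E:8, F:0, G:0, H:0, I:0, J:0.
B has the largest value, 25, making it the main broker — the node through which the most shortest paths run.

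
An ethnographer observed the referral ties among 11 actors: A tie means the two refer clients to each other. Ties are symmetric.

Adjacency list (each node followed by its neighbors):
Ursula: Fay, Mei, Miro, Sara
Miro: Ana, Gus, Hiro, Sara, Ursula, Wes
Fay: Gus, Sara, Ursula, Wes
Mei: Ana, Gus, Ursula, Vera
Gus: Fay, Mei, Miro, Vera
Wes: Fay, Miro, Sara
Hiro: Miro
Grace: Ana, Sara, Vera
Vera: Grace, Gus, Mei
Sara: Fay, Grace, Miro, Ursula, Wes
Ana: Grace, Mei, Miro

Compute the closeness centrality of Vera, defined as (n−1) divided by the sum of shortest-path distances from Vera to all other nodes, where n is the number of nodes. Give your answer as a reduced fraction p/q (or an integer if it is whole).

10/19

Distances from Vera: Ana:2, Fay:2, Grace:1, Gus:1, Hiro:3, Mei:1, Miro:2, Sara:2, Ursula:2, Wes:3. Sum = 19.
n = 11, so closeness = 10/19.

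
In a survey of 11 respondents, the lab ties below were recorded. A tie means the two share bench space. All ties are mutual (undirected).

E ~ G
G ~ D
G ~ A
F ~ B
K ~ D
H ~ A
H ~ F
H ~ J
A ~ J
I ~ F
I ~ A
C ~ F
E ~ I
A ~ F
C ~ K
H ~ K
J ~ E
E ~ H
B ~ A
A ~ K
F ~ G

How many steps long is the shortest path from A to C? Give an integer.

One shortest route is A – F – C, which uses 2 edges, and A and C are not directly tied, so nothing shorter exists. So d(A,C) = 2.

2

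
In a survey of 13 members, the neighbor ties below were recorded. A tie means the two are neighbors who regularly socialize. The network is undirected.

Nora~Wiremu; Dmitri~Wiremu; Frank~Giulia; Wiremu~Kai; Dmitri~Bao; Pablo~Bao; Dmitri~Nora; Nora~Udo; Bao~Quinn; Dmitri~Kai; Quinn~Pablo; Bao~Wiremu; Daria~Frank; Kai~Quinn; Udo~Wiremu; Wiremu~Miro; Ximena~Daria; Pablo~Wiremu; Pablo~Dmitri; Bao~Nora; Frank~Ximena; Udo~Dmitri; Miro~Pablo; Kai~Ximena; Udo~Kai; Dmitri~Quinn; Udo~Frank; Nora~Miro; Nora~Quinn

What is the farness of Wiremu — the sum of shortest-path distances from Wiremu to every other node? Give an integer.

Distances from Wiremu: Bao:1, Daria:3, Dmitri:1, Frank:2, Giulia:3, Kai:1, Miro:1, Nora:1, Pablo:1, Quinn:2, Udo:1, Ximena:2.
Sum = 1 + 3 + 1 + 2 + 3 + 1 + 1 + 1 + 1 + 2 + 1 + 2 = 19.

19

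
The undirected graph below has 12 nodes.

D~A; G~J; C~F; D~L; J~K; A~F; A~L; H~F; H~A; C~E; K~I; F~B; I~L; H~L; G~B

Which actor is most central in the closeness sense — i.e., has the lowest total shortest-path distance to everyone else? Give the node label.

F

Farness (sum of distances to all others) for each node — A:23, B:26, C:30, D:29, E:40, F:22, G:30, H:24, I:29, J:33, K:33, L:25.
The smallest farness is 22, for F, so F has the highest closeness.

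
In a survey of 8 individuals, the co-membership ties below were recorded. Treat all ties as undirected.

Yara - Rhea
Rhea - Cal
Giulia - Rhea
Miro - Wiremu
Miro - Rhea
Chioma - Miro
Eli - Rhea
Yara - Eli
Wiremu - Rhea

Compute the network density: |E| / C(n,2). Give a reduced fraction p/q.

There are 9 edges and 8 nodes, so the maximum possible is C(8,2) = 28.
Density = 9/28.

9/28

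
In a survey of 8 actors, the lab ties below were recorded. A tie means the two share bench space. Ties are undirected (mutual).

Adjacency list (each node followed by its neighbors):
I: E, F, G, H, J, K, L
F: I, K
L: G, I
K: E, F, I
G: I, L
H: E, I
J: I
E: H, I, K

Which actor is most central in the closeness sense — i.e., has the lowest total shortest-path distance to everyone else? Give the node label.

Farness (sum of distances to all others) for each node — E:11, F:12, G:12, H:12, I:7, J:13, K:11, L:12.
The smallest farness is 7, for I, so I has the highest closeness.

I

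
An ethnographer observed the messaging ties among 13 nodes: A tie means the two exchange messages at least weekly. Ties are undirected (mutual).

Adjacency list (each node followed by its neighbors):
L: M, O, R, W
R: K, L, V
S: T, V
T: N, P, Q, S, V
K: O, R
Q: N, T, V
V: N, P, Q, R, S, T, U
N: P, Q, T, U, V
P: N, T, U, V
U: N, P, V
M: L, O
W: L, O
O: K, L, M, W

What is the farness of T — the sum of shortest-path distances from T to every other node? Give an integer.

27

Distances from T: K:3, L:3, M:4, N:1, O:4, P:1, Q:1, R:2, S:1, U:2, V:1, W:4.
Sum = 3 + 3 + 4 + 1 + 4 + 1 + 1 + 2 + 1 + 2 + 1 + 4 = 27.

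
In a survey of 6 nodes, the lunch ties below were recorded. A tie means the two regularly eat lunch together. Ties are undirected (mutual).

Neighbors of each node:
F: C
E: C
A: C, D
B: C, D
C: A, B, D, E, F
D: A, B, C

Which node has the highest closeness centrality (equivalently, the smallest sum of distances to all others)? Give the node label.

C

Farness (sum of distances to all others) for each node — A:8, B:8, C:5, D:7, E:9, F:9.
The smallest farness is 5, for C, so C has the highest closeness.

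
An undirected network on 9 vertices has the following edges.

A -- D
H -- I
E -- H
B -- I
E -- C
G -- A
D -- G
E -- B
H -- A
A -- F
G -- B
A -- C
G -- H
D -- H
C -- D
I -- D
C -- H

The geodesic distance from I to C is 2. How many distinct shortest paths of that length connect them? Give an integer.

2

The shortest distance is 2. The length-2 paths are: I–H–C; I–D–C.
That gives 2 distinct shortest paths.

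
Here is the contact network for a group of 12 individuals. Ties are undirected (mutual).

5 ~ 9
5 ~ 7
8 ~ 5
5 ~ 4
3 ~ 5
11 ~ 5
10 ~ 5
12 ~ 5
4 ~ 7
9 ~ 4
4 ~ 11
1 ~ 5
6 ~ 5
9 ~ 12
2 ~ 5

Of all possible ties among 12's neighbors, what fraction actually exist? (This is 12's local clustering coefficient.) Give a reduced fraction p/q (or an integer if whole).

12's neighbors: 5 and 9 (k = 2).
Possible neighbor pairs: C(2,2) = 1. Edges among them: 5–9 → e = 1.
Clustering(12) = 1/1.

1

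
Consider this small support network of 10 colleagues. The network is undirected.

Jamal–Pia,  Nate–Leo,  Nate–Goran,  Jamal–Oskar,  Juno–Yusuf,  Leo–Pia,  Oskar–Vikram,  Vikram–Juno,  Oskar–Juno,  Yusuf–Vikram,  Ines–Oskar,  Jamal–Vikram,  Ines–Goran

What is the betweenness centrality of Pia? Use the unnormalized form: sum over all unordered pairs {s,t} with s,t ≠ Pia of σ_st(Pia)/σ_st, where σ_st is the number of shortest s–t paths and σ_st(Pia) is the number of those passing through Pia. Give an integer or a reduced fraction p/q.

Pairs whose geodesics pass through Pia — Leo–Oskar: 1; Leo–Juno: 2/2; Leo–Yusuf: 1; Leo–Vikram: 1; Leo–Jamal: 1; Nate–Yusuf: 1/3; Nate–Vikram: 1/2; Nate–Jamal: 1.
All other pairs contribute 0.
Summing the contributions gives betweenness(Pia) = 41/6.

41/6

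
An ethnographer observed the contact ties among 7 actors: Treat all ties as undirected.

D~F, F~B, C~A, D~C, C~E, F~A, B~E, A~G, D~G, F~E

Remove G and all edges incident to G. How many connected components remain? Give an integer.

1

G's neighbors (A and D) remain reachable from one another through other ties, so the rest of the network stays in one piece.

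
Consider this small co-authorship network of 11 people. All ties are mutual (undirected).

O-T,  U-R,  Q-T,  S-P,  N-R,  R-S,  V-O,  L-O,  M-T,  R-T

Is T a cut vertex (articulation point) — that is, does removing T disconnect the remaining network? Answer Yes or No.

Removing T leaves {L, O, and V} with no path to {N, P, R, S, and U}, so the network splits into 4 components. T is a cut vertex.

Yes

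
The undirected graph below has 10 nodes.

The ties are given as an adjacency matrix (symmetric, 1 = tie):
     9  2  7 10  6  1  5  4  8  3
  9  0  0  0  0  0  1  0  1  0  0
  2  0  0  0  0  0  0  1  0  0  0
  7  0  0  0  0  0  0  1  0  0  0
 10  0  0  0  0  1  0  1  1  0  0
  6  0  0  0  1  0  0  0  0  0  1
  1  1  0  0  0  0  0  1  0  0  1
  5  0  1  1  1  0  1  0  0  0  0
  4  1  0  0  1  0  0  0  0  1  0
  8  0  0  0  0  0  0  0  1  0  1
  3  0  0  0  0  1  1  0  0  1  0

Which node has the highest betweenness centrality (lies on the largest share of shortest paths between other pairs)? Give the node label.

Unnormalized betweenness of each node: 1:9, 2:0, 3:5, 4:5, 5:16, 6:1, 7:0, 8:1, 9:1, 10:9.
5 has the largest value, 16, making it the main broker — the node through which the most shortest paths run.

5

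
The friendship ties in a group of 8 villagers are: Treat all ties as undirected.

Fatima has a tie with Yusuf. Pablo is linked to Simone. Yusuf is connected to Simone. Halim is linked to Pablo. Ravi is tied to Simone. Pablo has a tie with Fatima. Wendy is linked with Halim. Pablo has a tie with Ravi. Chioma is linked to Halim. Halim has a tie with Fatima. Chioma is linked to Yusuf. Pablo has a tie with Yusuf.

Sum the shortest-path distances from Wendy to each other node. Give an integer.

Distances from Wendy: Chioma:2, Fatima:2, Halim:1, Pablo:2, Ravi:3, Simone:3, Yusuf:3.
Sum = 2 + 2 + 1 + 2 + 3 + 3 + 3 = 16.

16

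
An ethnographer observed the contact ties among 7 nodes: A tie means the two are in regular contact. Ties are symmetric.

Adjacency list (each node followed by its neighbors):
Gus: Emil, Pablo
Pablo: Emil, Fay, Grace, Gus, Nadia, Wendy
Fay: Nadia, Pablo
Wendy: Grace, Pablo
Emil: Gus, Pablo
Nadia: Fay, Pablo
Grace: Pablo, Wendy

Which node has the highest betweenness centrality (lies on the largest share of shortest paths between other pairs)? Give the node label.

Unnormalized betweenness of each node: Emil:0, Fay:0, Grace:0, Gus:0, Nadia:0, Pablo:12, Wendy:0.
Pablo has the largest value, 12, making it the main broker — the node through which the most shortest paths run.

Pablo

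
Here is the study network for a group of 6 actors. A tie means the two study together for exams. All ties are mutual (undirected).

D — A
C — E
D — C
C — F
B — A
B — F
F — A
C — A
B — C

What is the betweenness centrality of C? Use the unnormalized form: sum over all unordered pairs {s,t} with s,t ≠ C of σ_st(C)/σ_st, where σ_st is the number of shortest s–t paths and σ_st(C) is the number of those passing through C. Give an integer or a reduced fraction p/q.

5

Pairs whose geodesics pass through C — E–A: 1; E–F: 1; E–D: 1; E–B: 1; F–D: 1/2; D–B: 1/2.
All other pairs contribute 0.
Summing the contributions gives betweenness(C) = 5.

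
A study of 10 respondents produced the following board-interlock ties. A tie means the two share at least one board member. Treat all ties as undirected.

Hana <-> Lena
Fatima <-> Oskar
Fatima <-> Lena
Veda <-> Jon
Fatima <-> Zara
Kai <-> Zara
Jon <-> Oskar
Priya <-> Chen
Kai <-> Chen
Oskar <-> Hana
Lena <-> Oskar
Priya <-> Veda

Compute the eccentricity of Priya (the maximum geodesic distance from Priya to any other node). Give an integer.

Distances from Priya: Chen:1, Fatima:4, Hana:4, Jon:2, Kai:2, Lena:4, Oskar:3, Veda:1, Zara:3.
The largest is 4 (to Hana, Lena, and Fatima), so the eccentricity of Priya is 4.

4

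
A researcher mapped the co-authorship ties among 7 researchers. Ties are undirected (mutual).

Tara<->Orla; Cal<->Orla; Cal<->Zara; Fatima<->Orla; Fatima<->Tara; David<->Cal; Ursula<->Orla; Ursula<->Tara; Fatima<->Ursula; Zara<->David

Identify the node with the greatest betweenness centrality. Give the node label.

Unnormalized betweenness of each node: Cal:8, David:0, Fatima:0, Orla:9, Tara:0, Ursula:0, Zara:0.
Orla has the largest value, 9, making it the main broker — the node through which the most shortest paths run.

Orla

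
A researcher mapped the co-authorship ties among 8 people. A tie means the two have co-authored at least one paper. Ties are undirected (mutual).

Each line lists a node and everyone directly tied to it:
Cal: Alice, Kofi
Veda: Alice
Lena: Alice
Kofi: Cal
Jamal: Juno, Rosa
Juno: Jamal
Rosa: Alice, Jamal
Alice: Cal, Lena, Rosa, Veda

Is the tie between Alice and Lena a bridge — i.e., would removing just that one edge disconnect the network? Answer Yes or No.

Without the Alice–Lena edge there is no alternate route between Alice and Lena, so the network disconnects. It is a bridge.

Yes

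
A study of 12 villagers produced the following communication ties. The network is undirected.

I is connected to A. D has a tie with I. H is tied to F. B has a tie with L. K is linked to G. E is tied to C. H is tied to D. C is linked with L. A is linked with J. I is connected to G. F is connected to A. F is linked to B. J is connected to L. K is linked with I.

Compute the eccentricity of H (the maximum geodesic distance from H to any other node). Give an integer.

Distances from H: A:2, B:2, C:4, D:1, E:5, F:1, G:3, I:2, J:3, K:3, L:3.
The largest is 5 (to E), so the eccentricity of H is 5.

5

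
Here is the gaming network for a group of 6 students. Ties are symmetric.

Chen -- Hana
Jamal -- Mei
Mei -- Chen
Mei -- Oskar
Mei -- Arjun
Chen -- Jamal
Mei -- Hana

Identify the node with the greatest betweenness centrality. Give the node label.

Unnormalized betweenness of each node: Arjun:0, Chen:1/2, Hana:0, Jamal:0, Mei:15/2, Oskar:0.
Mei has the largest value, 15/2, making it the main broker — the node through which the most shortest paths run.

Mei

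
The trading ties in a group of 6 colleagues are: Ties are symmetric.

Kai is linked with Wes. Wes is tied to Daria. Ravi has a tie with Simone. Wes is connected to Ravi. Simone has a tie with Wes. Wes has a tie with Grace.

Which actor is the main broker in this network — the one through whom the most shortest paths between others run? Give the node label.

Wes

Unnormalized betweenness of each node: Daria:0, Grace:0, Kai:0, Ravi:0, Simone:0, Wes:9.
Wes has the largest value, 9, making it the main broker — the node through which the most shortest paths run.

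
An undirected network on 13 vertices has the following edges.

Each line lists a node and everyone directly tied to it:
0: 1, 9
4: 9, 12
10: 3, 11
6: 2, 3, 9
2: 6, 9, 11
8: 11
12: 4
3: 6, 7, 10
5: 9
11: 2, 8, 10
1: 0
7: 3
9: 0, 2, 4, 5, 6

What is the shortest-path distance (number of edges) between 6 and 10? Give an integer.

One shortest route is 6 – 3 – 10, which uses 2 edges, and 6 and 10 are not directly tied, so nothing shorter exists. So d(6,10) = 2.

2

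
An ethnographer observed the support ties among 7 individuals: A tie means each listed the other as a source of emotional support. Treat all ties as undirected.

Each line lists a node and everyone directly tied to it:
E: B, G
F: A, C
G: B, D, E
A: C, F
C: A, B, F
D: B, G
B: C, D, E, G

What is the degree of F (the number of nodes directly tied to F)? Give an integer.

F is directly tied to A and C. That is 2 neighbors, so the degree of F is 2.

2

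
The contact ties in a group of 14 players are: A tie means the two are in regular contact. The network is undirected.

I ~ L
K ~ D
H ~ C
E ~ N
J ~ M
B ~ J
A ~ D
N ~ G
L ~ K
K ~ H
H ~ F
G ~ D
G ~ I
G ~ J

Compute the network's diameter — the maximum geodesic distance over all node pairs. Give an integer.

6

Eccentricity of each node (its greatest distance to any other): A:4, B:6, C:6, D:3, E:6, F:6, G:4, H:5, I:4, J:5, K:4, L:4, M:6, N:5.
The maximum eccentricity is 6, realized for instance by the pair M–C via M – J – G – D – K – H – C. So the diameter is 6.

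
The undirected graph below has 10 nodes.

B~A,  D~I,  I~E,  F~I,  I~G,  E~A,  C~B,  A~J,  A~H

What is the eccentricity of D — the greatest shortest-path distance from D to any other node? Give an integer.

5

Distances from D: A:3, B:4, C:5, E:2, F:2, G:2, H:4, I:1, J:4.
The largest is 5 (to C), so the eccentricity of D is 5.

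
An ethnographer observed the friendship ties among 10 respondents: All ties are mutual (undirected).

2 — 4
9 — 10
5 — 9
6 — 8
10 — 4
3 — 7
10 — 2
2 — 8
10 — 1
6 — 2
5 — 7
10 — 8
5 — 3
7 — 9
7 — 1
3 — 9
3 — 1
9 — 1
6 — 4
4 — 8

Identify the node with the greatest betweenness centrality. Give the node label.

10

Unnormalized betweenness of each node: 1:5, 2:2, 3:1/3, 4:2, 5:0, 6:0, 7:1/3, 8:2, 9:31/3, 10:20.
10 has the largest value, 20, making it the main broker — the node through which the most shortest paths run.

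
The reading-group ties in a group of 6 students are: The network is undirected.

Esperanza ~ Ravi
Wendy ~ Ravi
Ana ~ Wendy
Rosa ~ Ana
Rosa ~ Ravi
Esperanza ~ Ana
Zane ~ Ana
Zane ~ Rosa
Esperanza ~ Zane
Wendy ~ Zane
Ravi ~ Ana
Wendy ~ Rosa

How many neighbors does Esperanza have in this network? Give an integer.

Esperanza is directly tied to Ana, Ravi, and Zane. That is 3 neighbors, so the degree of Esperanza is 3.

3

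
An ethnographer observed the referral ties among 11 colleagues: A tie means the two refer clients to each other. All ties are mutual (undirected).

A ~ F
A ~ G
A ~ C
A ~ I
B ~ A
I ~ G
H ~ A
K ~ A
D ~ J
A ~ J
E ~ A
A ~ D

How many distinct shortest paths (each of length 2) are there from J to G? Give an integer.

The shortest distance is 2, and the only length-2 path is J–A–G. So there is exactly 1 shortest path.

1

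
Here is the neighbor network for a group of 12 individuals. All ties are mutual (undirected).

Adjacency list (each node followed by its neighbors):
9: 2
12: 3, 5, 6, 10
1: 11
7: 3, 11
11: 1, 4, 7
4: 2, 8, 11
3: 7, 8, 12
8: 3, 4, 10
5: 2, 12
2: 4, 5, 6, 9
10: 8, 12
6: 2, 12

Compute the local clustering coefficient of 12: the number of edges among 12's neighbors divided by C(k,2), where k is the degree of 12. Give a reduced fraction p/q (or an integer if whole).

12's neighbors: 3, 5, 6, and 10 (k = 4).
Possible neighbor pairs: C(4,2) = 6. Edges among them: none → e = 0.
Clustering(12) = 0/6 = 0.

0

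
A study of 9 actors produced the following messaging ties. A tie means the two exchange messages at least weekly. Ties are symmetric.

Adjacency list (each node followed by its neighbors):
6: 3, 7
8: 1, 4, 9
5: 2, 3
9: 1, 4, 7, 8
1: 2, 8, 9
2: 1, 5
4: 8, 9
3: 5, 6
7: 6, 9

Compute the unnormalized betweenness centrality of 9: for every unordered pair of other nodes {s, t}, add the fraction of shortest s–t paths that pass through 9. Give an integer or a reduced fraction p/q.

Pairs whose geodesics pass through 9 — 7–4: 1; 7–8: 1; 7–1: 1; 7–2: 1; 4–1: 1/2; 4–2: 1/2; 4–5: 1/2; 4–3: 1; 4–6: 1; 8–3: 1/2; 8–6: 1; 1–6: 1.
All other pairs contribute 0.
Summing the contributions gives betweenness(9) = 10.

10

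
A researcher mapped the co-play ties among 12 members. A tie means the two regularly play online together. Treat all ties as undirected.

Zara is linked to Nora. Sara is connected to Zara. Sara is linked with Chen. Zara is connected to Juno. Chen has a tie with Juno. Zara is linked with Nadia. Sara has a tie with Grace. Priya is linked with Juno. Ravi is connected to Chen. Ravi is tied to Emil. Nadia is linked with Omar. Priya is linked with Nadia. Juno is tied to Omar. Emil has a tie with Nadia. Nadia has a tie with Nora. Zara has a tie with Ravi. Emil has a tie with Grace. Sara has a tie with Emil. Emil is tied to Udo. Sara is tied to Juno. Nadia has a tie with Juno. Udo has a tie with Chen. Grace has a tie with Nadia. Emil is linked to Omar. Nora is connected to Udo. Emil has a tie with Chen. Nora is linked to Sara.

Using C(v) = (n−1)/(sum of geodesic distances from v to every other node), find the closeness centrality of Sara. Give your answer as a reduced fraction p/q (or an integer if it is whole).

Distances from Sara: Chen:1, Emil:1, Grace:1, Juno:1, Nadia:2, Nora:1, Omar:2, Priya:2, Ravi:2, Udo:2, Zara:1. Sum = 16.
n = 12, so closeness = 11/16.

11/16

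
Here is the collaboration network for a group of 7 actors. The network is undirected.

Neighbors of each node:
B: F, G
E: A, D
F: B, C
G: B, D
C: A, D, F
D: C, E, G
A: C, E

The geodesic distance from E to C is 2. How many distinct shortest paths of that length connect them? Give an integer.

The shortest distance is 2. The length-2 paths are: E–A–C; E–D–C.
That gives 2 distinct shortest paths.

2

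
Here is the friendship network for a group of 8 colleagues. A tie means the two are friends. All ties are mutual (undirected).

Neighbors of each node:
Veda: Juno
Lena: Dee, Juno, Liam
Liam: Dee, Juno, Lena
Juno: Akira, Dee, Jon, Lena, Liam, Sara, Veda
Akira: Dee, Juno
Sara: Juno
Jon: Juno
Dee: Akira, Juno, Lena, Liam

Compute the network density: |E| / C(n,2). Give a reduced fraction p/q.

There are 11 edges and 8 nodes, so the maximum possible is C(8,2) = 28.
Density = 11/28.

11/28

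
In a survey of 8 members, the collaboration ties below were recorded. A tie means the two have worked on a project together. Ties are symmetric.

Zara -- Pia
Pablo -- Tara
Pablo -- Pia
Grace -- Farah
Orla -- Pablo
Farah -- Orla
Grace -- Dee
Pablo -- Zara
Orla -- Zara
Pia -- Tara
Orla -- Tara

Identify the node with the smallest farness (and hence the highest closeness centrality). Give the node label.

Farness (sum of distances to all others) for each node — Dee:23, Farah:13, Grace:17, Orla:11, Pablo:13, Pia:17, Tara:14, Zara:14.
The smallest farness is 11, for Orla, so Orla has the highest closeness.

Orla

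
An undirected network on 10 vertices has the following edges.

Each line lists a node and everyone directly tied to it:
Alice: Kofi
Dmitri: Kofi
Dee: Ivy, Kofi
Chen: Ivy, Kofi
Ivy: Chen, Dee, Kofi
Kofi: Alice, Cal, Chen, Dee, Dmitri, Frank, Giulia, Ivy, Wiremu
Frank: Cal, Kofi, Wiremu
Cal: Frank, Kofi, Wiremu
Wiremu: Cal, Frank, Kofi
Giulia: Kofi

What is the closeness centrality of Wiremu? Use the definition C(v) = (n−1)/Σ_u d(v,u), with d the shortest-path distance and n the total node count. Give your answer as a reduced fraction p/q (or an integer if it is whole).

Distances from Wiremu: Alice:2, Cal:1, Chen:2, Dee:2, Dmitri:2, Frank:1, Giulia:2, Ivy:2, Kofi:1. Sum = 15.
n = 10, so closeness = 9/15 = 3/5.

3/5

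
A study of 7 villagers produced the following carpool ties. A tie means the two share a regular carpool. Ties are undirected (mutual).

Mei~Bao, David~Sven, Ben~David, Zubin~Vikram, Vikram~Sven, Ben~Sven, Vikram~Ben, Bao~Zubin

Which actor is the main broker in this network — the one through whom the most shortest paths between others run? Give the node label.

Vikram

Unnormalized betweenness of each node: Bao:5, Ben:2, David:0, Mei:0, Sven:2, Vikram:9, Zubin:8.
Vikram has the largest value, 9, making it the main broker — the node through which the most shortest paths run.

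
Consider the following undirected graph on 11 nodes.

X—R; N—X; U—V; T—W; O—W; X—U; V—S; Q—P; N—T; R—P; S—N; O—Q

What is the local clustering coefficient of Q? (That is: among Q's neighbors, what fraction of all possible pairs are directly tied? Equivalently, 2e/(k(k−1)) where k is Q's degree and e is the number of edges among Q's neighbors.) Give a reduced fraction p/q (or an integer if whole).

Q's neighbors: O and P (k = 2).
Possible neighbor pairs: C(2,2) = 1. Edges among them: none → e = 0.
Clustering(Q) = 0/1.

0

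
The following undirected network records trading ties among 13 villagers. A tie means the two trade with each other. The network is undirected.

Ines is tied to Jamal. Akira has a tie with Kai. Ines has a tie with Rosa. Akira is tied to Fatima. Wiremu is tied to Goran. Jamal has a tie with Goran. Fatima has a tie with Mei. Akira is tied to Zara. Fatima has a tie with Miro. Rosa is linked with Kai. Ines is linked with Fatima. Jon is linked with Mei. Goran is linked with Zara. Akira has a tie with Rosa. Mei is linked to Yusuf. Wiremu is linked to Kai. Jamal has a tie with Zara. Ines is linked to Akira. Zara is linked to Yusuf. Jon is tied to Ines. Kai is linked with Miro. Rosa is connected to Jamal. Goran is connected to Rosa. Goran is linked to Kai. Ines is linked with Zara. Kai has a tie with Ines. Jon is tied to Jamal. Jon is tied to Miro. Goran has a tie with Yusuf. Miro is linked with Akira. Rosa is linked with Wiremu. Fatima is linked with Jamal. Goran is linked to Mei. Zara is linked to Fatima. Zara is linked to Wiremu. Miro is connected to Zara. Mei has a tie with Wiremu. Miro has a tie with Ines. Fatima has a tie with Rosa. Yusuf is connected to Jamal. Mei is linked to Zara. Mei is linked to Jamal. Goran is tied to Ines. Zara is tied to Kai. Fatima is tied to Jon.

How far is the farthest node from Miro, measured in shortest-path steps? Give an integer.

Distances from Miro: Akira:1, Fatima:1, Goran:2, Ines:1, Jamal:2, Jon:1, Kai:1, Mei:2, Rosa:2, Wiremu:2, Yusuf:2, Zara:1.
The largest is 2 (to Jamal, Yusuf, Wiremu, Goran, Mei, and Rosa), so the eccentricity of Miro is 2.

2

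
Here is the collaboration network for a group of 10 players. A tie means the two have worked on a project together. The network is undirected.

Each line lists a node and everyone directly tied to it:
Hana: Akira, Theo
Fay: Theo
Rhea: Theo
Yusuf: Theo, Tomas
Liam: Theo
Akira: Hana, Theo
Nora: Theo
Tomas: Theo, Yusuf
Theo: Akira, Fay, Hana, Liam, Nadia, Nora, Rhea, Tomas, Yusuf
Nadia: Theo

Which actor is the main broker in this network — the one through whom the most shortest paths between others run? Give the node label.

Theo

Unnormalized betweenness of each node: Akira:0, Fay:0, Hana:0, Liam:0, Nadia:0, Nora:0, Rhea:0, Theo:34, Tomas:0, Yusuf:0.
Theo has the largest value, 34, making it the main broker — the node through which the most shortest paths run.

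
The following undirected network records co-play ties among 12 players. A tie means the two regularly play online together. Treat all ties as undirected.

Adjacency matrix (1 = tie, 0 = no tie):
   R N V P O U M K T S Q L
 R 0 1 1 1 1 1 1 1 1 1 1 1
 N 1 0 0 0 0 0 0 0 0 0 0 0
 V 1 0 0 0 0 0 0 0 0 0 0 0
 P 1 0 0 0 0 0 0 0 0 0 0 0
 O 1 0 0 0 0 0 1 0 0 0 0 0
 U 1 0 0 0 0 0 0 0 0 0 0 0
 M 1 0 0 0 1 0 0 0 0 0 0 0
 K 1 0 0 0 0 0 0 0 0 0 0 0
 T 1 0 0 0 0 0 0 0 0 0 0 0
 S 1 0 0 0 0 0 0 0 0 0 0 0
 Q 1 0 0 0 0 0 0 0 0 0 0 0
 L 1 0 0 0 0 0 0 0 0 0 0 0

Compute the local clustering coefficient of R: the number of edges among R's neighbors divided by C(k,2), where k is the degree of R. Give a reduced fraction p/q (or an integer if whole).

R's neighbors: K, L, M, N, O, P, Q, S, T, U, and V (k = 11).
Possible neighbor pairs: C(11,2) = 55. Edges among them: M–O → e = 1.
Clustering(R) = 1/55.

1/55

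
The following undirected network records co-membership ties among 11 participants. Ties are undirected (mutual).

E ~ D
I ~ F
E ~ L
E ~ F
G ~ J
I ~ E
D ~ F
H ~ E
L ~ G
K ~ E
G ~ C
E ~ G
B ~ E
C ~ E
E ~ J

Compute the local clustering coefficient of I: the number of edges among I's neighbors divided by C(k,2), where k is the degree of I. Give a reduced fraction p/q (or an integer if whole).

I's neighbors: E and F (k = 2).
Possible neighbor pairs: C(2,2) = 1. Edges among them: E–F → e = 1.
Clustering(I) = 1/1.

1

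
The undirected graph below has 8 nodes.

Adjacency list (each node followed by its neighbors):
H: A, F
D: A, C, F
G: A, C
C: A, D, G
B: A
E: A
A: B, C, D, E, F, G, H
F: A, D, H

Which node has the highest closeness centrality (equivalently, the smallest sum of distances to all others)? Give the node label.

Farness (sum of distances to all others) for each node — A:7, B:13, C:11, D:11, E:13, F:11, G:12, H:12.
The smallest farness is 7, for A, so A has the highest closeness.

A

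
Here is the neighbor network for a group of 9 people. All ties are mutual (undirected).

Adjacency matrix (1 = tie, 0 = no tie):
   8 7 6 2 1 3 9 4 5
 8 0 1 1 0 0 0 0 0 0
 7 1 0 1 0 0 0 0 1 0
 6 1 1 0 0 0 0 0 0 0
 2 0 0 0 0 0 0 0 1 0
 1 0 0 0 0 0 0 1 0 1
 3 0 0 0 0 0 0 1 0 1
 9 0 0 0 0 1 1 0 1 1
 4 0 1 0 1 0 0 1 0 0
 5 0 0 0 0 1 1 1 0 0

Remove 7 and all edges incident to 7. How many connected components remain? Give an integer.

2

Without 7, the remaining ties split the others into: {6, 8}; {1, 2, 3, 4, 5, 9}.
That's 2 separate components.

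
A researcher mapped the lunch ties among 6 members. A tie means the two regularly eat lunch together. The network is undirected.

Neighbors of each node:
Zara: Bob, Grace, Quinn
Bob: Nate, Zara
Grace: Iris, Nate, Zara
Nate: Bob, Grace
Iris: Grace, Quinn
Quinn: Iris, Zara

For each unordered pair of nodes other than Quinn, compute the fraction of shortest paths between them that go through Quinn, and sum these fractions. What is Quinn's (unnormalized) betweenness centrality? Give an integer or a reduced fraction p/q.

5/6

Pairs whose geodesics pass through Quinn — Iris–Zara: 1/2; Iris–Bob: 1/3.
All other pairs contribute 0.
Summing the contributions gives betweenness(Quinn) = 5/6.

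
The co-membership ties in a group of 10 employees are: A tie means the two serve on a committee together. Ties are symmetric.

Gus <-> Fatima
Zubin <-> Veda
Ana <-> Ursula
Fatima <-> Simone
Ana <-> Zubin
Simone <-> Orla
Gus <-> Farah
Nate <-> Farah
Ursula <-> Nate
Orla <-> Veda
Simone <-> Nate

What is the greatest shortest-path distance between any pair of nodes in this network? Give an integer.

Eccentricity of each node (its greatest distance to any other): Ana:4, Farah:4, Fatima:4, Gus:5, Nate:3, Orla:3, Simone:3, Ursula:3, Veda:4, Zubin:5.
The maximum eccentricity is 5, realized for instance by the pair Zubin–Gus via Zubin – Veda – Orla – Simone – Fatima – Gus. So the diameter is 5.

5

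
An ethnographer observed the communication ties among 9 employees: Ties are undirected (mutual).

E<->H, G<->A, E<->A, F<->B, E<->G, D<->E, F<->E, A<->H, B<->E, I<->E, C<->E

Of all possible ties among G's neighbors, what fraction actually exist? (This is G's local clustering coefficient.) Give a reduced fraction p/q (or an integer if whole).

G's neighbors: A and E (k = 2).
Possible neighbor pairs: C(2,2) = 1. Edges among them: A–E → e = 1.
Clustering(G) = 1/1.

1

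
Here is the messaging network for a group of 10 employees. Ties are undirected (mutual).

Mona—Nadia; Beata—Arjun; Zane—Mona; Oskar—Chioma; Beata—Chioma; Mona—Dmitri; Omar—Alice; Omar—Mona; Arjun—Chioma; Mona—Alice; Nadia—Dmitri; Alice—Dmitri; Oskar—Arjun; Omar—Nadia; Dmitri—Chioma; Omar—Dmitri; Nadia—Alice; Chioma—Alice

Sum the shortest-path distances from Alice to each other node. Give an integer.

13

Distances from Alice: Arjun:2, Beata:2, Chioma:1, Dmitri:1, Mona:1, Nadia:1, Omar:1, Oskar:2, Zane:2.
Sum = 2 + 2 + 1 + 1 + 1 + 1 + 1 + 2 + 2 = 13.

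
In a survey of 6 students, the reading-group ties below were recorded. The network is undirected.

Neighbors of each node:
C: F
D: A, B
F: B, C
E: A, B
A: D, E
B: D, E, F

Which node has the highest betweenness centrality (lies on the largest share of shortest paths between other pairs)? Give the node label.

Unnormalized betweenness of each node: A:1/2, B:13/2, C:0, D:3/2, E:3/2, F:4.
B has the largest value, 13/2, making it the main broker — the node through which the most shortest paths run.

B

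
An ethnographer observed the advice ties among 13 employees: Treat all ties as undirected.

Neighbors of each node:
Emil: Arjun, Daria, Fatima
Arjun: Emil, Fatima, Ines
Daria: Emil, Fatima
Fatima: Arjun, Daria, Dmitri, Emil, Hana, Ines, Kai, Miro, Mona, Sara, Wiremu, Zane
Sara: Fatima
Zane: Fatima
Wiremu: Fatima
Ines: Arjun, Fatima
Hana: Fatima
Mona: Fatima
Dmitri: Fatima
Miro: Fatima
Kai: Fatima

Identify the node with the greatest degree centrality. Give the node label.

Fatima

Degrees — Arjun:3, Daria:2, Dmitri:1, Emil:3, Fatima:12, Hana:1, Ines:2, Kai:1, Miro:1, Mona:1, Sara:1, Wiremu:1, Zane:1.
The maximum is 12, attained only by Fatima.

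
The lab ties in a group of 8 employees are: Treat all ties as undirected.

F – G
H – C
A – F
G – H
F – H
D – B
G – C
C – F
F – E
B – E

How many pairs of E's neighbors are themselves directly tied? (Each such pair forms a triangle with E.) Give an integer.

0

E's neighbors are B and F, but none of them are tied to each other, so no triangle contains E.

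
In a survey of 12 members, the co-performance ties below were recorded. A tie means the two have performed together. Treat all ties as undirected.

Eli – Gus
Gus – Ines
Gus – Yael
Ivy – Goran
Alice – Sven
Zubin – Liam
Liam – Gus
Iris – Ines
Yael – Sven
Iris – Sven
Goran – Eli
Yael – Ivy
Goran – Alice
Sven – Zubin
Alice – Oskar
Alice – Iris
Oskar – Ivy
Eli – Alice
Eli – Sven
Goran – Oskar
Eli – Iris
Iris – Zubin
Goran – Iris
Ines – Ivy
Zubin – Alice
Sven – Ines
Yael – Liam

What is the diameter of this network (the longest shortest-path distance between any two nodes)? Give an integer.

3

Eccentricity of each node (its greatest distance to any other): Alice:2, Eli:2, Goran:3, Gus:3, Ines:2, Iris:2, Ivy:3, Liam:3, Oskar:3, Sven:2, Yael:2, Zubin:3.
The maximum eccentricity is 3, realized for instance by the pair Gus–Oskar via Gus – Yael – Ivy – Oskar. So the diameter is 3.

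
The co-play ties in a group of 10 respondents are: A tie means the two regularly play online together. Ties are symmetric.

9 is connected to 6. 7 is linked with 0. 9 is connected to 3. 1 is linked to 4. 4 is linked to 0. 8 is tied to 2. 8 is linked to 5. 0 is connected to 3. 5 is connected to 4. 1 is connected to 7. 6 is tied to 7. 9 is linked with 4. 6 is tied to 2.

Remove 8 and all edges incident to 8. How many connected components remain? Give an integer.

1

8's neighbors (2 and 5) remain reachable from one another through other ties, so the rest of the network stays in one piece.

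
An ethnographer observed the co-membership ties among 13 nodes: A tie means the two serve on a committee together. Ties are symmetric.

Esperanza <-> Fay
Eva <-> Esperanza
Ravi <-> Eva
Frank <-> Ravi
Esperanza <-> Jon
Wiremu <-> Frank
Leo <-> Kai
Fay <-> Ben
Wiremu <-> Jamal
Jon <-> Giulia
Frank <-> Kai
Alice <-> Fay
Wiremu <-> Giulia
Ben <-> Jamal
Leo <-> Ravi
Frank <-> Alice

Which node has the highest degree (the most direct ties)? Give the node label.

Degrees — Alice:2, Ben:2, Esperanza:3, Eva:2, Fay:3, Frank:4, Giulia:2, Jamal:2, Jon:2, Kai:2, Leo:2, Ravi:3, Wiremu:3.
The maximum is 4, attained only by Frank.

Frank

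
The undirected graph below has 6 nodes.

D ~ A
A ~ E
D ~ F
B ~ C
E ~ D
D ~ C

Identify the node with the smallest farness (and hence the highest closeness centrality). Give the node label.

Farness (sum of distances to all others) for each node — A:9, B:12, C:8, D:6, E:9, F:10.
The smallest farness is 6, for D, so D has the highest closeness.

D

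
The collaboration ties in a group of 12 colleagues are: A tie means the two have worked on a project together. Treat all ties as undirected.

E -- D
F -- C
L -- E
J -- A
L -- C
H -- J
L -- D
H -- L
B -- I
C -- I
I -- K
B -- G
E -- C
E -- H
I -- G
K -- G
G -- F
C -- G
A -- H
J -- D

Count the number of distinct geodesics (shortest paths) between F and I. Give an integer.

2

The shortest distance is 2. The length-2 paths are: F–G–I; F–C–I.
That gives 2 distinct shortest paths.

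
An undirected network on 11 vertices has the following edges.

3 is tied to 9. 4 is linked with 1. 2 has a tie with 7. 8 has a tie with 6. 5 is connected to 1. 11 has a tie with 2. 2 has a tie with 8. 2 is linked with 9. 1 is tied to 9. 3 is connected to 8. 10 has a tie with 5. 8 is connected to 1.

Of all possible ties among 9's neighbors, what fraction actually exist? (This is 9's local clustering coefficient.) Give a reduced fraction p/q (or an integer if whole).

0

9's neighbors: 1, 2, and 3 (k = 3).
Possible neighbor pairs: C(3,2) = 3. Edges among them: none → e = 0.
Clustering(9) = 0/3 = 0.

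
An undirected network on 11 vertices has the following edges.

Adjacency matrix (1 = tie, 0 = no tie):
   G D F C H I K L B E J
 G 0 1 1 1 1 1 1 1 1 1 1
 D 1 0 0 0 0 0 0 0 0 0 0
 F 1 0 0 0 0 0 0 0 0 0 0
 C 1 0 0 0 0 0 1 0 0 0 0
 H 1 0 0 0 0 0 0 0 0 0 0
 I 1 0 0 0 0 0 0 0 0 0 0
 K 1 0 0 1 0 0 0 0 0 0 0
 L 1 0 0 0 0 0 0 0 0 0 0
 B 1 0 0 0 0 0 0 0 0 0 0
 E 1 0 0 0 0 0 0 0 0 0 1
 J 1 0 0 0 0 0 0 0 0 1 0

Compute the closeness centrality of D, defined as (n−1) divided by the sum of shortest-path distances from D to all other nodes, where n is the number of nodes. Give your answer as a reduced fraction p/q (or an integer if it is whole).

Distances from D: B:2, C:2, E:2, F:2, G:1, H:2, I:2, J:2, K:2, L:2. Sum = 19.
n = 11, so closeness = 10/19.

10/19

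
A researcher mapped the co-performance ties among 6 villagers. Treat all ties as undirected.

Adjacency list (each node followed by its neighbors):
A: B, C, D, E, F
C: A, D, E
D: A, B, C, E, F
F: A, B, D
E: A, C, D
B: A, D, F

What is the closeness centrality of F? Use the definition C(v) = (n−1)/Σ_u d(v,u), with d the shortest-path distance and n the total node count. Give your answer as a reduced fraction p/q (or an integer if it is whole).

Distances from F: A:1, B:1, C:2, D:1, E:2. Sum = 7.
n = 6, so closeness = 5/7.

5/7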